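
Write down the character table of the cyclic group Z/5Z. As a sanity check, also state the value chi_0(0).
Character table of Z/5Z (irreps indexed chi_0,...,chi_4 with chi_k(m) = zeta_5^(k*m), zeta_5 = exp(2*pi*i/5)):
  irrep \ class  {0} (size 1)  {1} (size 1)    {2} (size 1)    {3} (size 1)    {4} (size 1)  
  chi_0          1             1               1               1               1             
  chi_1          1             exp(2*I*pi/5)   exp(4*I*pi/5)   exp(-4*I*pi/5)  exp(-2*I*pi/5)
  chi_2          1             exp(4*I*pi/5)   exp(-2*I*pi/5)  exp(2*I*pi/5)   exp(-4*I*pi/5)
  chi_3          1             exp(-4*I*pi/5)  exp(2*I*pi/5)   exp(-2*I*pi/5)  exp(4*I*pi/5) 
  chi_4          1             exp(-2*I*pi/5)  exp(-4*I*pi/5)  exp(4*I*pi/5)   exp(2*I*pi/5) 

Spot check: chi_0(0) = zeta_5^(0*0) = zeta_5^0 = 1.

Justification: Z/5Z is abelian, so all 5 irreducible complex representations are 1-dimensional. They are given by chi_k(m) = zeta_5^(k*m) for k = 0,...,4. Row orthogonality: sum_m chi_k(m) conj(chi_l(m)) = 5 * [k = l].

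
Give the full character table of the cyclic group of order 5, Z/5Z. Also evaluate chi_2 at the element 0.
Character table of Z/5Z (irreps indexed chi_0,...,chi_4 with chi_k(m) = zeta_5^(k*m), zeta_5 = exp(2*pi*i/5)):
  irrep \ class  {0} (size 1)  {1} (size 1)    {2} (size 1)    {3} (size 1)    {4} (size 1)  
  chi_0          1             1               1               1               1             
  chi_1          1             exp(2*I*pi/5)   exp(4*I*pi/5)   exp(-4*I*pi/5)  exp(-2*I*pi/5)
  chi_2          1             exp(4*I*pi/5)   exp(-2*I*pi/5)  exp(2*I*pi/5)   exp(-4*I*pi/5)
  chi_3          1             exp(-4*I*pi/5)  exp(2*I*pi/5)   exp(-2*I*pi/5)  exp(4*I*pi/5) 
  chi_4          1             exp(-2*I*pi/5)  exp(-4*I*pi/5)  exp(4*I*pi/5)   exp(2*I*pi/5) 

Spot check: chi_2(0) = zeta_5^(2*0) = zeta_5^0 = 1.

Working: Z/5Z is abelian, so all 5 irreducible complex representations are 1-dimensional. They are given by chi_k(m) = zeta_5^(k*m) for k = 0,...,4. Row orthogonality: sum_m chi_k(m) conj(chi_l(m)) = 5 * [k = l].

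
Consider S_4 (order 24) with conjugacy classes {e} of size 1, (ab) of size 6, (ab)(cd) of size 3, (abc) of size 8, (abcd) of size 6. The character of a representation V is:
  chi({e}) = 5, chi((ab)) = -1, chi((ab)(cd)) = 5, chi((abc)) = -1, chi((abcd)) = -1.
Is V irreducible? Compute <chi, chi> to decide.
Not irreducible (reducible): <chi, chi> = 5 > 1.

Details: <chi, chi> = (1/|G|) sum_C |C| * |chi(C)|^2 = (1/24)[1*|5|^2 + 6*|-1|^2 + 3*|5|^2 + 8*|-1|^2 + 6*|-1|^2]
  = (1/24)[(25) + (6) + (75) + (8) + (6)] = 120/24 = 5.
A character is irreducible iff <chi, chi> = 1, so this representation is reducible.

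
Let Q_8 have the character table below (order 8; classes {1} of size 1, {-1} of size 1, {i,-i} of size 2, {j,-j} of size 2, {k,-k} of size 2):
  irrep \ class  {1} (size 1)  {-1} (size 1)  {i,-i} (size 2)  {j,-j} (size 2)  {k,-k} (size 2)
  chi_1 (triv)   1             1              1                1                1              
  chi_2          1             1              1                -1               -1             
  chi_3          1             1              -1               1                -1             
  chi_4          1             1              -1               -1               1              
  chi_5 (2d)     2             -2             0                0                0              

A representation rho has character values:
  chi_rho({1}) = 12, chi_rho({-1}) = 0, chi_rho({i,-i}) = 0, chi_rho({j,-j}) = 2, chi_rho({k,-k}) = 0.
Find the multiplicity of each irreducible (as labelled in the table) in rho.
Multiplicities: chi_1: 2, chi_2: 1, chi_3: 2, chi_4: 1, chi_5: 3.

Solution. Use <chi_rho, chi> = (1/|G|) sum_C |C| * chi_rho(C) * conj(chi(C)) with |G| = 8 for each irreducible chi in the table:
  <chi_rho, chi_1> = (1/8)[1*(12)*conj(1) + 1*(0)*conj(1) + 2*(0)*conj(1) + 2*(2)*conj(1) + 2*(0)*conj(1)]
      = (1/8)[(12) + (0) + (0) + (4) + (0)] = 16/8 = 2
  <chi_rho, chi_2> = (1/8)[1*(12)*conj(1) + 1*(0)*conj(1) + 2*(0)*conj(1) + 2*(2)*conj(-1) + 2*(0)*conj(-1)]
      = (1/8)[(12) + (0) + (0) + (-4) + (0)] = 8/8 = 1
  <chi_rho, chi_3> = (1/8)[1*(12)*conj(1) + 1*(0)*conj(1) + 2*(0)*conj(-1) + 2*(2)*conj(1) + 2*(0)*conj(-1)]
      = (1/8)[(12) + (0) + (0) + (4) + (0)] = 16/8 = 2
  <chi_rho, chi_4> = (1/8)[1*(12)*conj(1) + 1*(0)*conj(1) + 2*(0)*conj(-1) + 2*(2)*conj(-1) + 2*(0)*conj(1)]
      = (1/8)[(12) + (0) + (0) + (-4) + (0)] = 8/8 = 1
  <chi_rho, chi_5> = (1/8)[1*(12)*conj(2) + 1*(0)*conj(-2) + 2*(0)*conj(0) + 2*(2)*conj(0) + 2*(0)*conj(0)]
      = (1/8)[(24) + (0) + (0) + (0) + (0)] = 24/8 = 3
Dimension check: dim(rho) = sum (mult * dim) = 2*1 + 1*1 + 2*1 + 1*1 + 3*2 = 12 = chi_rho(e) = 12.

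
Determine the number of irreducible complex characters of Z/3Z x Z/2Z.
6

The number of irreducible complex representations of a finite group equals its number of conjugacy classes. Z/3Z x Z/2Z is abelian of order 6, so every element is its own conjugacy class: 6 classes, so Z/3Z x Z/2Z (order 6) has exactly 6 irreducible complex representations.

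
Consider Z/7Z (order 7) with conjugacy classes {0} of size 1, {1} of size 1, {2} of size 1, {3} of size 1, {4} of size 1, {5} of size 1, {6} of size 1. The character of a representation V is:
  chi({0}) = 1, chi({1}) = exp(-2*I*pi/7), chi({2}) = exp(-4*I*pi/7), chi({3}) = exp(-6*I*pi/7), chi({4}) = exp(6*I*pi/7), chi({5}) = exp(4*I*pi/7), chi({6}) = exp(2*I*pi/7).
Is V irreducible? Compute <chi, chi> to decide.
Irreducible: <chi, chi> = 1.

Explanation: <chi, chi> = (1/|G|) sum_C |C| * |chi(C)|^2 = (1/7)[1*|1|^2 + 1*|exp(-2*I*pi/7)|^2 + 1*|exp(-4*I*pi/7)|^2 + 1*|exp(-6*I*pi/7)|^2 + 1*|exp(6*I*pi/7)|^2 + 1*|exp(4*I*pi/7)|^2 + 1*|exp(2*I*pi/7)|^2]
  = (1/7)[(1) + (1) + (1) + (1) + (1) + (1) + (1)] = 7/7 = 1.
(Exp terms are combined using exp(i*s)*conj(exp(i*t)) = exp(i*(s-t)), and sums of them are collapsed using the identity that for every m > 1 the m distinct m-th roots of unity sum to 0, e.g. 1 + exp(2*I*pi/3) + exp(-2*I*pi/3) = 0.)
A character is irreducible iff <chi, chi> = 1, so this representation is irreducible.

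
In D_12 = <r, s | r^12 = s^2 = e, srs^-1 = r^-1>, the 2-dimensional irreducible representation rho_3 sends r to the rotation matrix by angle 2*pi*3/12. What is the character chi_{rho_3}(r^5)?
chi_{rho_3}(r^5) = 2*cos(2*pi*3*5/12) = 0

Justification: rho_3(r^5) is rotation by angle 2*pi*3*5/12, whose trace is 2*cos(2*pi*3*5/12) = 0.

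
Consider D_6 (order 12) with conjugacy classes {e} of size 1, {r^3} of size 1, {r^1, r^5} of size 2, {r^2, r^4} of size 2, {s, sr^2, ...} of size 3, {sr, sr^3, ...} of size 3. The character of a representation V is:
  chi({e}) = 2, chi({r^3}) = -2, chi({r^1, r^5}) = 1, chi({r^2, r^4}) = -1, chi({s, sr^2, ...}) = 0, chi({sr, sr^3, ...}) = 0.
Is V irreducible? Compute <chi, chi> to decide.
Irreducible: <chi, chi> = 1.

Working: <chi, chi> = (1/|G|) sum_C |C| * |chi(C)|^2 = (1/12)[1*|2|^2 + 1*|-2|^2 + 2*|1|^2 + 2*|-1|^2 + 3*|0|^2 + 3*|0|^2]
  = (1/12)[(4) + (4) + (2) + (2) + (0) + (0)] = 12/12 = 1.
A character is irreducible iff <chi, chi> = 1, so this representation is irreducible.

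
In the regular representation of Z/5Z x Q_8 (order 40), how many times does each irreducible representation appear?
Each irreducible V_i of dimension d_i appears with multiplicity d_i, i.e. rho_reg = (direct sum over all irreducibles V_i) d_i V_i. The irreducible dimensions for Z/5Z x Q_8 are 1, 1, 1, 1, 1, 1, 1, 1, 1, 1, 1, 1, 1, 1, 1, 1, 1, 1, 1, 1, 2, 2, 2, 2, 2: 20 irreducibles of dimension 1, each with multiplicity 1; 5 irreducibles of dimension 2, each with multiplicity 2. Total dimension 20*1*1 + 5*2*2 = 40 = |G|.

Working: General theorem: in the regular representation of a finite group G, each irreducible appears with multiplicity equal to its dimension. Check: dim(rho_reg) = sum d_i^2 = 1 + 1 + 1 + 1 + 1 + 1 + 1 + 1 + 1 + 1 + 1 + 1 + 1 + 1 + 1 + 1 + 1 + 1 + 1 + 1 + 4 + 4 + 4 + 4 + 4 = 40 = |G|.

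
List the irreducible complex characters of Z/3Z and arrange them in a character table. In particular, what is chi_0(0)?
Character table of Z/3Z (irreps indexed chi_0,...,chi_2 with chi_k(m) = zeta_3^(k*m), zeta_3 = exp(2*pi*i/3)):
  irrep \ class  {0} (size 1)  {1} (size 1)    {2} (size 1)  
  chi_0          1             1               1             
  chi_1          1             exp(2*I*pi/3)   exp(-2*I*pi/3)
  chi_2          1             exp(-2*I*pi/3)  exp(2*I*pi/3) 

Spot check: chi_0(0) = zeta_3^(0*0) = zeta_3^0 = 1.

Explanation: Z/3Z is abelian, so all 3 irreducible complex representations are 1-dimensional. They are given by chi_k(m) = zeta_3^(k*m) for k = 0,...,2. Row orthogonality: sum_m chi_k(m) conj(chi_l(m)) = 3 * [k = l].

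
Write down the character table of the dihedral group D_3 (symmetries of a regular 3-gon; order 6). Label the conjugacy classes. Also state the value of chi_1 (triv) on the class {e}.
Conjugacy classes: {e} of size 1, {r^1, r^2} of size 2, {s, sr, ..., sr^2} of size 3.
Character table:
  irrep \ class              {e} (size 1)  {r^1, r^2} (size 2)  {s, sr, ..., sr^2} (size 3)
  chi_1 (triv)               1             1                    1                          
  chi_2 (sign: r->1, s->-1)  1             1                    -1                         
  chi_3 (2d, j=1)            2             -1                   0                          

Spot check: chi_1 (triv) on {e} = 1.

Working: D_3 has order 2*3 = 6 with 3 conjugacy classes, hence 3 irreducibles. Sum of squared dims 1 + 1 + 4 = 6 = |G|. Linear characters come from the abelianisation; the 2-dimensional irreps have character r^k -> 2*cos(2*pi*j*k/3), reflections -> 0.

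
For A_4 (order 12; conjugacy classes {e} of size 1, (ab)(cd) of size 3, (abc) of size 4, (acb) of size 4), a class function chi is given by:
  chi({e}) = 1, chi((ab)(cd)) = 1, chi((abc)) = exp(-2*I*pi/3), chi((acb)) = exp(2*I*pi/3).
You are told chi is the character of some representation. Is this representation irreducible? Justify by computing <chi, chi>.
Irreducible: <chi, chi> = 1.

Details: <chi, chi> = (1/|G|) sum_C |C| * |chi(C)|^2 = (1/12)[1*|1|^2 + 3*|1|^2 + 4*|exp(-2*I*pi/3)|^2 + 4*|exp(2*I*pi/3)|^2]
  = (1/12)[(1) + (3) + (4) + (4)] = 12/12 = 1.
(Exp terms are combined using exp(i*s)*conj(exp(i*t)) = exp(i*(s-t)), and sums of them are collapsed using the identity that for every m > 1 the m distinct m-th roots of unity sum to 0, e.g. 1 + exp(2*I*pi/3) + exp(-2*I*pi/3) = 0.)
A character is irreducible iff <chi, chi> = 1, so this representation is irreducible.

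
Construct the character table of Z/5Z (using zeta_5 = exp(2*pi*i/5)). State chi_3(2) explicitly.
Character table of Z/5Z (irreps indexed chi_0,...,chi_4 with chi_k(m) = zeta_5^(k*m), zeta_5 = exp(2*pi*i/5)):
  irrep \ class  {0} (size 1)  {1} (size 1)    {2} (size 1)    {3} (size 1)    {4} (size 1)  
  chi_0          1             1               1               1               1             
  chi_1          1             exp(2*I*pi/5)   exp(4*I*pi/5)   exp(-4*I*pi/5)  exp(-2*I*pi/5)
  chi_2          1             exp(4*I*pi/5)   exp(-2*I*pi/5)  exp(2*I*pi/5)   exp(-4*I*pi/5)
  chi_3          1             exp(-4*I*pi/5)  exp(2*I*pi/5)   exp(-2*I*pi/5)  exp(4*I*pi/5) 
  chi_4          1             exp(-2*I*pi/5)  exp(-4*I*pi/5)  exp(4*I*pi/5)   exp(2*I*pi/5) 

Spot check: chi_3(2) = zeta_5^(3*2) = zeta_5^6 = exp(2*I*pi/5).

Solution. Z/5Z is abelian, so all 5 irreducible complex representations are 1-dimensional. They are given by chi_k(m) = zeta_5^(k*m) for k = 0,...,4. Row orthogonality: sum_m chi_k(m) conj(chi_l(m)) = 5 * [k = l].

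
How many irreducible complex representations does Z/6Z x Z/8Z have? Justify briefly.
48

Reasoning: The number of irreducible complex representations of a finite group equals its number of conjugacy classes. Z/6Z x Z/8Z is abelian of order 48, so every element is its own conjugacy class: 48 classes, so Z/6Z x Z/8Z (order 48) has exactly 48 irreducible complex representations.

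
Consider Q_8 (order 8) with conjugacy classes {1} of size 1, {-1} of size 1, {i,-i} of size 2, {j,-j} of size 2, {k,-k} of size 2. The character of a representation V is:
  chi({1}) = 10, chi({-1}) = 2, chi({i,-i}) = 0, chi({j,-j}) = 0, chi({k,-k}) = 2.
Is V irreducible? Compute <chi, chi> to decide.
Not irreducible (reducible): <chi, chi> = 14 > 1.

Working: <chi, chi> = (1/|G|) sum_C |C| * |chi(C)|^2 = (1/8)[1*|10|^2 + 1*|2|^2 + 2*|0|^2 + 2*|0|^2 + 2*|2|^2]
  = (1/8)[(100) + (4) + (0) + (0) + (8)] = 112/8 = 14.
A character is irreducible iff <chi, chi> = 1, so this representation is reducible.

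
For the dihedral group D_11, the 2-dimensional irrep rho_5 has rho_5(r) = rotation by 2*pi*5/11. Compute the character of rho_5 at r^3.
chi_{rho_5}(r^3) = 2*cos(2*pi*5*3/11) = -2*cos(3*pi/11)

Reasoning: rho_5(r^3) is rotation by angle 2*pi*5*3/11, whose trace is 2*cos(2*pi*5*3/11) = -2*cos(3*pi/11).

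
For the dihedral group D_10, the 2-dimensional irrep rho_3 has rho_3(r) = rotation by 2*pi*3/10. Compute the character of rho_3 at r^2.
chi_{rho_3}(r^2) = 2*cos(2*pi*3*2/10) = -sqrt(5)/2 - 1/2

Proof sketch: rho_3(r^2) is rotation by angle 2*pi*3*2/10, whose trace is 2*cos(2*pi*3*2/10) = -sqrt(5)/2 - 1/2.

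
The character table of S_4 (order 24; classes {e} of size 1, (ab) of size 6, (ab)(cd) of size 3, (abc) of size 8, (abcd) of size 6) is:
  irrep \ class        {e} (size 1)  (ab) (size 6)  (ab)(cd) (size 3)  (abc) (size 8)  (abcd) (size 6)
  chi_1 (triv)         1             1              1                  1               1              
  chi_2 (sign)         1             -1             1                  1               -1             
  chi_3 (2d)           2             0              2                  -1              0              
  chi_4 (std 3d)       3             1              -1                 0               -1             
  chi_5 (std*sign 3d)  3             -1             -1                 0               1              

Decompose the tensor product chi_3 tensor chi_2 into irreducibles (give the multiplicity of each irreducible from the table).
chi_3 tensor chi_2 = chi_3 (all other irreducibles have multiplicity 0).

Reasoning: The character of a tensor product is the pointwise product (chi_3 * chi_2)(C) = chi_3(C) * chi_2(C):
  {e}: (2)*(1), (ab): (0)*(-1), (ab)(cd): (2)*(1), (abc): (-1)*(1), (abcd): (0)*(-1)
so (chi_3 * chi_2) takes values
  {e} -> 2, (ab) -> 0, (ab)(cd) -> 2, (abc) -> -1, (abcd) -> 0.
Now take the inner product of this character with each irreducible chi from the table, <chi_3*chi_2, chi> = (1/24) sum_C |C| (chi_3*chi_2)(C) conj(chi(C)):
  <chi_3*chi_2, chi_1> = (1/24)[1*(2)*conj(1) + 6*(0)*conj(1) + 3*(2)*conj(1) + 8*(-1)*conj(1) + 6*(0)*conj(1)]
      = (1/24)[(2) + (0) + (6) + (-8) + (0)] = 0/24 = 0
  <chi_3*chi_2, chi_2> = (1/24)[1*(2)*conj(1) + 6*(0)*conj(-1) + 3*(2)*conj(1) + 8*(-1)*conj(1) + 6*(0)*conj(-1)]
      = (1/24)[(2) + (0) + (6) + (-8) + (0)] = 0/24 = 0
  <chi_3*chi_2, chi_3> = (1/24)[1*(2)*conj(2) + 6*(0)*conj(0) + 3*(2)*conj(2) + 8*(-1)*conj(-1) + 6*(0)*conj(0)]
      = (1/24)[(4) + (0) + (12) + (8) + (0)] = 24/24 = 1
  <chi_3*chi_2, chi_4> = (1/24)[1*(2)*conj(3) + 6*(0)*conj(1) + 3*(2)*conj(-1) + 8*(-1)*conj(0) + 6*(0)*conj(-1)]
      = (1/24)[(6) + (0) + (-6) + (0) + (0)] = 0/24 = 0
  <chi_3*chi_2, chi_5> = (1/24)[1*(2)*conj(3) + 6*(0)*conj(-1) + 3*(2)*conj(-1) + 8*(-1)*conj(0) + 6*(0)*conj(1)]
      = (1/24)[(6) + (0) + (-6) + (0) + (0)] = 0/24 = 0
Hence the multiplicities are chi_3: 1. Dimension check: dim(chi_3)*dim(chi_2) = 2*1 = 2 and sum (mult * dim) = 1*2 = 2.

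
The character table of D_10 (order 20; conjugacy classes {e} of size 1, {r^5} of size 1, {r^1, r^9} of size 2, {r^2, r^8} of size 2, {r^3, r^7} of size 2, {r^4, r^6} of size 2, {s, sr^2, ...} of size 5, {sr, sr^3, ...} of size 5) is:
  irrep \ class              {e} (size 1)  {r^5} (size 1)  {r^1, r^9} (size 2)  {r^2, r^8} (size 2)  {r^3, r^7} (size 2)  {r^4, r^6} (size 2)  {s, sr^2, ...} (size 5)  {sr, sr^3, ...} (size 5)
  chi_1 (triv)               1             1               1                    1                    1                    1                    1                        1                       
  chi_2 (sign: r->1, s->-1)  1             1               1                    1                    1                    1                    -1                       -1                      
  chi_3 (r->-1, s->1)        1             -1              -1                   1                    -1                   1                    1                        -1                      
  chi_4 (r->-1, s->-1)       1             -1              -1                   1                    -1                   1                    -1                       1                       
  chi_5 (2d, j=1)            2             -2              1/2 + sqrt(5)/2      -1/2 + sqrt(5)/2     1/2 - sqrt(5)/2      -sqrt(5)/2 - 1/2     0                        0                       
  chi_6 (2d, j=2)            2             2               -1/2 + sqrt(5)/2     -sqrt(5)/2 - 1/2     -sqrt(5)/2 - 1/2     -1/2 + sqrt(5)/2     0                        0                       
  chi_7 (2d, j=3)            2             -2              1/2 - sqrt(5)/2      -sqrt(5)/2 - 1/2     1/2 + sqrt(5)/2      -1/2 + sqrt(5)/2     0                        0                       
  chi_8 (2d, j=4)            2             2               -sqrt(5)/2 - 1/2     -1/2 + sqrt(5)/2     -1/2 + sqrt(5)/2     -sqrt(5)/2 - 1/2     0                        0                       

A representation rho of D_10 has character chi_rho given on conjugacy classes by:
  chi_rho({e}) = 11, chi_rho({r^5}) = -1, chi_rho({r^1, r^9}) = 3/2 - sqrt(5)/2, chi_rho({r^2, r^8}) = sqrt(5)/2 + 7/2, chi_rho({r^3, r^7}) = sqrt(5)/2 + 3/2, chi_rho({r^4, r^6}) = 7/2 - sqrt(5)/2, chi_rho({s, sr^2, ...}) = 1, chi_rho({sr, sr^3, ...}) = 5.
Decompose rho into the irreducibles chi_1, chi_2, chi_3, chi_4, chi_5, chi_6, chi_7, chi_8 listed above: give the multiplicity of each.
Multiplicities: chi_1: 3, chi_2: 0, chi_3: 0, chi_4: 2, chi_5: 1, chi_6: 0, chi_7: 1, chi_8: 1.

Derivation: Use <chi_rho, chi> = (1/|G|) sum_C |C| * chi_rho(C) * conj(chi(C)) with |G| = 20 for each irreducible chi in the table:
  <chi_rho, chi_1> = (1/20)[1*(11)*conj(1) + 1*(-1)*conj(1) + 2*(3/2 - sqrt(5)/2)*conj(1) + 2*(sqrt(5)/2 + 7/2)*conj(1) + 2*(sqrt(5)/2 + 3/2)*conj(1) + 2*(7/2 - sqrt(5)/2)*conj(1) + 5*(1)*conj(1) + 5*(5)*conj(1)]
      = (1/20)[(11) + (-1) + (3 - sqrt(5)) + (sqrt(5) + 7) + (sqrt(5) + 3) + (7 - sqrt(5)) + (5) + (25)] = 60/20 = 3
  <chi_rho, chi_2> = (1/20)[1*(11)*conj(1) + 1*(-1)*conj(1) + 2*(3/2 - sqrt(5)/2)*conj(1) + 2*(sqrt(5)/2 + 7/2)*conj(1) + 2*(sqrt(5)/2 + 3/2)*conj(1) + 2*(7/2 - sqrt(5)/2)*conj(1) + 5*(1)*conj(-1) + 5*(5)*conj(-1)]
      = (1/20)[(11) + (-1) + (3 - sqrt(5)) + (sqrt(5) + 7) + (sqrt(5) + 3) + (7 - sqrt(5)) + (-5) + (-25)] = 0/20 = 0
  <chi_rho, chi_3> = (1/20)[1*(11)*conj(1) + 1*(-1)*conj(-1) + 2*(3/2 - sqrt(5)/2)*conj(-1) + 2*(sqrt(5)/2 + 7/2)*conj(1) + 2*(sqrt(5)/2 + 3/2)*conj(-1) + 2*(7/2 - sqrt(5)/2)*conj(1) + 5*(1)*conj(1) + 5*(5)*conj(-1)]
      = (1/20)[(11) + (1) + (-3 + sqrt(5)) + (sqrt(5) + 7) + (-3 - sqrt(5)) + (7 - sqrt(5)) + (5) + (-25)] = 0/20 = 0
  <chi_rho, chi_4> = (1/20)[1*(11)*conj(1) + 1*(-1)*conj(-1) + 2*(3/2 - sqrt(5)/2)*conj(-1) + 2*(sqrt(5)/2 + 7/2)*conj(1) + 2*(sqrt(5)/2 + 3/2)*conj(-1) + 2*(7/2 - sqrt(5)/2)*conj(1) + 5*(1)*conj(-1) + 5*(5)*conj(1)]
      = (1/20)[(11) + (1) + (-3 + sqrt(5)) + (sqrt(5) + 7) + (-3 - sqrt(5)) + (7 - sqrt(5)) + (-5) + (25)] = 40/20 = 2
  <chi_rho, chi_5> = (1/20)[1*(11)*conj(2) + 1*(-1)*conj(-2) + 2*(3/2 - sqrt(5)/2)*conj(1/2 + sqrt(5)/2) + 2*(sqrt(5)/2 + 7/2)*conj(-1/2 + sqrt(5)/2) + 2*(sqrt(5)/2 + 3/2)*conj(1/2 - sqrt(5)/2) + 2*(7/2 - sqrt(5)/2)*conj(-sqrt(5)/2 - 1/2) + 5*(1)*conj(0) + 5*(5)*conj(0)]
      = (1/20)[(22) + (2) + (-1 + sqrt(5)) + (-1 + 3*sqrt(5)) + (-sqrt(5) - 1) + (-3*sqrt(5) - 1) + (0) + (0)] = 20/20 = 1
  <chi_rho, chi_6> = (1/20)[1*(11)*conj(2) + 1*(-1)*conj(2) + 2*(3/2 - sqrt(5)/2)*conj(-1/2 + sqrt(5)/2) + 2*(sqrt(5)/2 + 7/2)*conj(-sqrt(5)/2 - 1/2) + 2*(sqrt(5)/2 + 3/2)*conj(-sqrt(5)/2 - 1/2) + 2*(7/2 - sqrt(5)/2)*conj(-1/2 + sqrt(5)/2) + 5*(1)*conj(0) + 5*(5)*conj(0)]
      = (1/20)[(22) + (-2) + (-4 + 2*sqrt(5)) + (-4*sqrt(5) - 6) + (-2*sqrt(5) - 4) + (-6 + 4*sqrt(5)) + (0) + (0)] = 0/20 = 0
  <chi_rho, chi_7> = (1/20)[1*(11)*conj(2) + 1*(-1)*conj(-2) + 2*(3/2 - sqrt(5)/2)*conj(1/2 - sqrt(5)/2) + 2*(sqrt(5)/2 + 7/2)*conj(-sqrt(5)/2 - 1/2) + 2*(sqrt(5)/2 + 3/2)*conj(1/2 + sqrt(5)/2) + 2*(7/2 - sqrt(5)/2)*conj(-1/2 + sqrt(5)/2) + 5*(1)*conj(0) + 5*(5)*conj(0)]
      = (1/20)[(22) + (2) + (4 - 2*sqrt(5)) + (-4*sqrt(5) - 6) + (4 + 2*sqrt(5)) + (-6 + 4*sqrt(5)) + (0) + (0)] = 20/20 = 1
  <chi_rho, chi_8> = (1/20)[1*(11)*conj(2) + 1*(-1)*conj(2) + 2*(3/2 - sqrt(5)/2)*conj(-sqrt(5)/2 - 1/2) + 2*(sqrt(5)/2 + 7/2)*conj(-1/2 + sqrt(5)/2) + 2*(sqrt(5)/2 + 3/2)*conj(-1/2 + sqrt(5)/2) + 2*(7/2 - sqrt(5)/2)*conj(-sqrt(5)/2 - 1/2) + 5*(1)*conj(0) + 5*(5)*conj(0)]
      = (1/20)[(22) + (-2) + (1 - sqrt(5)) + (-1 + 3*sqrt(5)) + (1 + sqrt(5)) + (-3*sqrt(5) - 1) + (0) + (0)] = 20/20 = 1
Dimension check: dim(rho) = sum (mult * dim) = 3*1 + 0*1 + 0*1 + 2*1 + 1*2 + 0*2 + 1*2 + 1*2 = 11 = chi_rho(e) = 11.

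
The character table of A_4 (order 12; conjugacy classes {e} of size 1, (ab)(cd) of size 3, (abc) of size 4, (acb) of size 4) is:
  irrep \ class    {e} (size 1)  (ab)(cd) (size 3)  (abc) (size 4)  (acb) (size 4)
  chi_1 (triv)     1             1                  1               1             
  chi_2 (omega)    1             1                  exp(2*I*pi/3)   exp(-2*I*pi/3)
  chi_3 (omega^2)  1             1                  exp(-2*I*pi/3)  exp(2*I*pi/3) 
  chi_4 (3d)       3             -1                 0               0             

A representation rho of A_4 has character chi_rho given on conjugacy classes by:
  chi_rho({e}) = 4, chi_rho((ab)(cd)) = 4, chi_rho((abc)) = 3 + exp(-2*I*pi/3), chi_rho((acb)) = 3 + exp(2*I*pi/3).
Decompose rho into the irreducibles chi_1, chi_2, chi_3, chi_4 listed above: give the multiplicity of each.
Multiplicities: chi_1: 3, chi_2: 0, chi_3: 1, chi_4: 0.

Why: Use <chi_rho, chi> = (1/|G|) sum_C |C| * chi_rho(C) * conj(chi(C)) with |G| = 12 for each irreducible chi in the table:
  <chi_rho, chi_1> = (1/12)[1*(4)*conj(1) + 3*(4)*conj(1) + 4*(3 + exp(-2*I*pi/3))*conj(1) + 4*(3 + exp(2*I*pi/3))*conj(1)]
      = (1/12)[(4) + (12) + (12 + 4*exp(-2*I*pi/3)) + (12 + 4*exp(2*I*pi/3))] = 36/12 = 3
  <chi_rho, chi_2> = (1/12)[1*(4)*conj(1) + 3*(4)*conj(1) + 4*(3 + exp(-2*I*pi/3))*conj(exp(2*I*pi/3)) + 4*(3 + exp(2*I*pi/3))*conj(exp(-2*I*pi/3))]
      = (1/12)[(4) + (12) + (12*exp(-2*I*pi/3) + 4*exp(2*I*pi/3)) + (4*exp(-2*I*pi/3) + 12*exp(2*I*pi/3))] = 0/12 = 0
  <chi_rho, chi_3> = (1/12)[1*(4)*conj(1) + 3*(4)*conj(1) + 4*(3 + exp(-2*I*pi/3))*conj(exp(-2*I*pi/3)) + 4*(3 + exp(2*I*pi/3))*conj(exp(2*I*pi/3))]
      = (1/12)[(4) + (12) + (4 + 12*exp(2*I*pi/3)) + (4 + 12*exp(-2*I*pi/3))] = 12/12 = 1
  <chi_rho, chi_4> = (1/12)[1*(4)*conj(3) + 3*(4)*conj(-1) + 4*(3 + exp(-2*I*pi/3))*conj(0) + 4*(3 + exp(2*I*pi/3))*conj(0)]
      = (1/12)[(12) + (-12) + (0) + (0)] = 0/12 = 0
(Exp terms are combined using exp(i*s)*conj(exp(i*t)) = exp(i*(s-t)), and sums of them are collapsed using the identity that for every m > 1 the m distinct m-th roots of unity sum to 0, e.g. 1 + exp(2*I*pi/3) + exp(-2*I*pi/3) = 0.)
Dimension check: dim(rho) = sum (mult * dim) = 3*1 + 0*1 + 1*1 + 0*3 = 4 = chi_rho(e) = 4.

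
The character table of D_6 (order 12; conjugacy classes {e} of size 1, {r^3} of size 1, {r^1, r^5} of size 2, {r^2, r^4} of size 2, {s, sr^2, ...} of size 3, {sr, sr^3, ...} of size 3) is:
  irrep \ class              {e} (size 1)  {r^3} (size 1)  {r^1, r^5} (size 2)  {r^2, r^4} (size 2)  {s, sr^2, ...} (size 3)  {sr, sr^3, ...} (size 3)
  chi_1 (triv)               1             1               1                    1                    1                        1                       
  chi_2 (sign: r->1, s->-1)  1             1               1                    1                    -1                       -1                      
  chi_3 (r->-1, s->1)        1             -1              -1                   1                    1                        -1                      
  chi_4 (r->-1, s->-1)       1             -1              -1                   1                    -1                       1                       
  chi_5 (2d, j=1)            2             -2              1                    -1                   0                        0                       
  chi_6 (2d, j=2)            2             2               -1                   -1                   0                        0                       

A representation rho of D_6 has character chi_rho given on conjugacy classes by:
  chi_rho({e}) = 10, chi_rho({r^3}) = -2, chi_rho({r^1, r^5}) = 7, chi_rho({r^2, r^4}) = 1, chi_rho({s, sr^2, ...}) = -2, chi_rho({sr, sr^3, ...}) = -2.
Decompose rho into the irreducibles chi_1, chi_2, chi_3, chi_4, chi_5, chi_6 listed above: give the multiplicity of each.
Multiplicities: chi_1: 1, chi_2: 3, chi_3: 0, chi_4: 0, chi_5: 3, chi_6: 0.

Solution. Use <chi_rho, chi> = (1/|G|) sum_C |C| * chi_rho(C) * conj(chi(C)) with |G| = 12 for each irreducible chi in the table:
  <chi_rho, chi_1> = (1/12)[1*(10)*conj(1) + 1*(-2)*conj(1) + 2*(7)*conj(1) + 2*(1)*conj(1) + 3*(-2)*conj(1) + 3*(-2)*conj(1)]
      = (1/12)[(10) + (-2) + (14) + (2) + (-6) + (-6)] = 12/12 = 1
  <chi_rho, chi_2> = (1/12)[1*(10)*conj(1) + 1*(-2)*conj(1) + 2*(7)*conj(1) + 2*(1)*conj(1) + 3*(-2)*conj(-1) + 3*(-2)*conj(-1)]
      = (1/12)[(10) + (-2) + (14) + (2) + (6) + (6)] = 36/12 = 3
  <chi_rho, chi_3> = (1/12)[1*(10)*conj(1) + 1*(-2)*conj(-1) + 2*(7)*conj(-1) + 2*(1)*conj(1) + 3*(-2)*conj(1) + 3*(-2)*conj(-1)]
      = (1/12)[(10) + (2) + (-14) + (2) + (-6) + (6)] = 0/12 = 0
  <chi_rho, chi_4> = (1/12)[1*(10)*conj(1) + 1*(-2)*conj(-1) + 2*(7)*conj(-1) + 2*(1)*conj(1) + 3*(-2)*conj(-1) + 3*(-2)*conj(1)]
      = (1/12)[(10) + (2) + (-14) + (2) + (6) + (-6)] = 0/12 = 0
  <chi_rho, chi_5> = (1/12)[1*(10)*conj(2) + 1*(-2)*conj(-2) + 2*(7)*conj(1) + 2*(1)*conj(-1) + 3*(-2)*conj(0) + 3*(-2)*conj(0)]
      = (1/12)[(20) + (4) + (14) + (-2) + (0) + (0)] = 36/12 = 3
  <chi_rho, chi_6> = (1/12)[1*(10)*conj(2) + 1*(-2)*conj(2) + 2*(7)*conj(-1) + 2*(1)*conj(-1) + 3*(-2)*conj(0) + 3*(-2)*conj(0)]
      = (1/12)[(20) + (-4) + (-14) + (-2) + (0) + (0)] = 0/12 = 0
Dimension check: dim(rho) = sum (mult * dim) = 1*1 + 3*1 + 0*1 + 0*1 + 3*2 + 0*2 = 10 = chi_rho(e) = 10.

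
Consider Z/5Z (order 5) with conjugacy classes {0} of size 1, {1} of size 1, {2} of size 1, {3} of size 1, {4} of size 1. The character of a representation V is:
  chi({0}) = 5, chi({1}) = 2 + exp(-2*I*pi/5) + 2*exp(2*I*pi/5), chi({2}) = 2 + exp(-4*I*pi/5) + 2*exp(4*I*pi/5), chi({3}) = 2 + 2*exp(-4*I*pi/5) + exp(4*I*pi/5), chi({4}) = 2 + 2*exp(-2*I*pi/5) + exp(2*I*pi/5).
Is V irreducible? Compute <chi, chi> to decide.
Not irreducible (reducible): <chi, chi> = 9 > 1.

Argument: <chi, chi> = (1/|G|) sum_C |C| * |chi(C)|^2 = (1/5)[1*|5|^2 + 1*|2 + exp(-2*I*pi/5) + 2*exp(2*I*pi/5)|^2 + 1*|2 + exp(-4*I*pi/5) + 2*exp(4*I*pi/5)|^2 + 1*|2 + 2*exp(-4*I*pi/5) + exp(4*I*pi/5)|^2 + 1*|2 + 2*exp(-2*I*pi/5) + exp(2*I*pi/5)|^2]
  = (1/5)[(25) + (9 + 6*exp(-2*I*pi/5) + 2*exp(-4*I*pi/5) + 2*exp(4*I*pi/5) + 6*exp(2*I*pi/5)) + (9 + 6*exp(-4*I*pi/5) + 2*exp(-2*I*pi/5) + 2*exp(2*I*pi/5) + 6*exp(4*I*pi/5)) + (9 + 6*exp(-4*I*pi/5) + 2*exp(-2*I*pi/5) + 2*exp(2*I*pi/5) + 6*exp(4*I*pi/5)) + (9 + 6*exp(-2*I*pi/5) + 2*exp(-4*I*pi/5) + 2*exp(4*I*pi/5) + 6*exp(2*I*pi/5))] = 45/5 = 9.
(Exp terms are combined using exp(i*s)*conj(exp(i*t)) = exp(i*(s-t)), and sums of them are collapsed using the identity that for every m > 1 the m distinct m-th roots of unity sum to 0, e.g. 1 + exp(2*I*pi/3) + exp(-2*I*pi/3) = 0.)
A character is irreducible iff <chi, chi> = 1, so this representation is reducible.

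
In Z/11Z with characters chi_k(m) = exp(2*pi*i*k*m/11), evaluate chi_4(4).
chi_4(4) = zeta_11^16 = exp(10*I*pi/11)

chi_4(4) = zeta_11^(4*4) = zeta_11^16. Since zeta_11^11 = 1, this equals zeta_11^5 = exp(2*pi*i*5/11) = exp(10*I*pi/11).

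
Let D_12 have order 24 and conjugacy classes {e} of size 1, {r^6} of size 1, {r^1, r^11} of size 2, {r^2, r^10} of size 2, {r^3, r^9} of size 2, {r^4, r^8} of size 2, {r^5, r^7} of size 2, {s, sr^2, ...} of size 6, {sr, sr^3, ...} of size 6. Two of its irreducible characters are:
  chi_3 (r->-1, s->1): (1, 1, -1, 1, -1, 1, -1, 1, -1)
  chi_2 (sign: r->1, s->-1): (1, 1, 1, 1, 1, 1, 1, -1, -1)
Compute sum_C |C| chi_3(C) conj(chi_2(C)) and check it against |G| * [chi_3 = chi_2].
Sum = 0; so <chi_3, chi_2> = 0 (distinct irreducibles are orthogonal).

Reasoning: Compute term by term over conjugacy classes (|C| * chi_3(C) * conj(chi_2(C))):
  1*(1)*conj(1) + 1*(1)*conj(1) + 2*(-1)*conj(1) + 2*(1)*conj(1) + 2*(-1)*conj(1) + 2*(1)*conj(1) + 2*(-1)*conj(1) + 6*(1)*conj(-1) + 6*(-1)*conj(-1)
  = (1) + (1) + (-2) + (2) + (-2) + (2) + (-2) + (-6) + (6)
  = 0.
Dividing by |G| = 24 gives 0/24 = 0, matching the row-orthogonality relation <chi_3, chi_2> = [chi_3 = chi_2].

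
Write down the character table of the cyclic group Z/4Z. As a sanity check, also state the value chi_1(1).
Character table of Z/4Z (irreps indexed chi_0,...,chi_3 with chi_k(m) = zeta_4^(k*m), zeta_4 = exp(2*pi*i/4)):
  irrep \ class  {0} (size 1)  {1} (size 1)  {2} (size 1)  {3} (size 1)
  chi_0          1             1             1             1           
  chi_1          1             I             -1            -I          
  chi_2          1             -1            1             -1          
  chi_3          1             -I            -1            I           

Spot check: chi_1(1) = zeta_4^(1*1) = zeta_4^1 = I.

Explanation: Z/4Z is abelian, so all 4 irreducible complex representations are 1-dimensional. They are given by chi_k(m) = zeta_4^(k*m) for k = 0,...,3. Row orthogonality: sum_m chi_k(m) conj(chi_l(m)) = 4 * [k = l].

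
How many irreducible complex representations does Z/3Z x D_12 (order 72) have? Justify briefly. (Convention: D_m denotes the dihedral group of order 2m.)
27

Proof sketch: The number of irreducible complex representations of a finite group equals its number of conjugacy classes. For a direct product, #classes(G x H) = #classes(G) * #classes(H). Z/3Z has 3 classes (abelian), D_12 has 9 classes, so 3 * 9 = 27, so Z/3Z x D_12 (order 72) has exactly 27 irreducible complex representations.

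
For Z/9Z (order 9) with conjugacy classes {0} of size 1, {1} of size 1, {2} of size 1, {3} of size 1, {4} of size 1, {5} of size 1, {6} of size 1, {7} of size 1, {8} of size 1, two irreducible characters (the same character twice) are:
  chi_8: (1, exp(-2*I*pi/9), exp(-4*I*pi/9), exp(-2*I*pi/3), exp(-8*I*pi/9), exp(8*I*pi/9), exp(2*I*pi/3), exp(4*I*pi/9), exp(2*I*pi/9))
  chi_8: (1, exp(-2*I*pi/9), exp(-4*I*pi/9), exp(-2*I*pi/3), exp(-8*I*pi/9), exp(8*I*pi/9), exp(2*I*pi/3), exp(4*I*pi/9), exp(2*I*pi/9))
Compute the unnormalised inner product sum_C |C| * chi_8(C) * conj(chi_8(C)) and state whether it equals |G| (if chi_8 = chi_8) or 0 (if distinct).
Sum = 9 = |G| = 9; so <chi_8, chi_8> = 1 (norm-1 confirms irreducibility).

Details: Compute term by term over conjugacy classes (|C| * chi_8(C) * conj(chi_8(C))):
  1*(1)*conj(1) + 1*(exp(-2*I*pi/9))*conj(exp(-2*I*pi/9)) + 1*(exp(-4*I*pi/9))*conj(exp(-4*I*pi/9)) + 1*(exp(-2*I*pi/3))*conj(exp(-2*I*pi/3)) + 1*(exp(-8*I*pi/9))*conj(exp(-8*I*pi/9)) + 1*(exp(8*I*pi/9))*conj(exp(8*I*pi/9)) + 1*(exp(2*I*pi/3))*conj(exp(2*I*pi/3)) + 1*(exp(4*I*pi/9))*conj(exp(4*I*pi/9)) + 1*(exp(2*I*pi/9))*conj(exp(2*I*pi/9))
  = (1) + (1) + (1) + (1) + (1) + (1) + (1) + (1) + (1)
  = 9.
(Exp terms are combined using exp(i*s)*conj(exp(i*t)) = exp(i*(s-t)), and sums of them are collapsed using the identity that for every m > 1 the m distinct m-th roots of unity sum to 0, e.g. 1 + exp(2*I*pi/3) + exp(-2*I*pi/3) = 0.)
Dividing by |G| = 9 gives 9/9 = 1, matching the row-orthogonality relation <chi_8, chi_8> = [chi_8 = chi_8].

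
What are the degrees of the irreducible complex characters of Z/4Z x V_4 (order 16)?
Dimensions: 1, 1, 1, 1, 1, 1, 1, 1, 1, 1, 1, 1, 1, 1, 1, 1

Argument: There are 16 irreducibles (= number of conjugacy classes). Their dimensions d_i satisfy sum d_i^2 = |G| = 16: 1 + 1 + 1 + 1 + 1 + 1 + 1 + 1 + 1 + 1 + 1 + 1 + 1 + 1 + 1 + 1 = 16. (For the product with Z/4Z: each of the 4 1-dim characters of Z/4Z tensors with each irrep of V_4, giving 4 copies of each V_4-dimension.)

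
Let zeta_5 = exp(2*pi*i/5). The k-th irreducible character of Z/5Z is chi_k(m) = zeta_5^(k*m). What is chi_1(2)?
chi_1(2) = zeta_5^2 = exp(4*I*pi/5)

Argument: chi_1(2) = zeta_5^(1*2) = zeta_5^2. Since zeta_5^5 = 1, this equals zeta_5^2 = exp(2*pi*i*2/5) = exp(4*I*pi/5).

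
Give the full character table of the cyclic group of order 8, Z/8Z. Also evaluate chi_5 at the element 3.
Character table of Z/8Z (irreps indexed chi_0,...,chi_7 with chi_k(m) = zeta_8^(k*m), zeta_8 = exp(2*pi*i/8)):
  irrep \ class  {0} (size 1)  {1} (size 1)    {2} (size 1)  {3} (size 1)    {4} (size 1)  {5} (size 1)    {6} (size 1)  {7} (size 1)  
  chi_0          1             1               1             1               1             1               1             1             
  chi_1          1             exp(I*pi/4)     I             exp(3*I*pi/4)   -1            exp(-3*I*pi/4)  -I            exp(-I*pi/4)  
  chi_2          1             I               -1            -I              1             I               -1            -I            
  chi_3          1             exp(3*I*pi/4)   -I            exp(I*pi/4)     -1            exp(-I*pi/4)    I             exp(-3*I*pi/4)
  chi_4          1             -1              1             -1              1             -1              1             -1            
  chi_5          1             exp(-3*I*pi/4)  I             exp(-I*pi/4)    -1            exp(I*pi/4)     -I            exp(3*I*pi/4) 
  chi_6          1             -I              -1            I               1             -I              -1            I             
  chi_7          1             exp(-I*pi/4)    -I            exp(-3*I*pi/4)  -1            exp(3*I*pi/4)   I             exp(I*pi/4)   

Spot check: chi_5(3) = zeta_8^(5*3) = zeta_8^15 = exp(-I*pi/4).

Why: Z/8Z is abelian, so all 8 irreducible complex representations are 1-dimensional. They are given by chi_k(m) = zeta_8^(k*m) for k = 0,...,7. Row orthogonality: sum_m chi_k(m) conj(chi_l(m)) = 8 * [k = l].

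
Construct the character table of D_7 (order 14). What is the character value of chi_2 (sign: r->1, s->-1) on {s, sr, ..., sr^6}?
Conjugacy classes: {e} of size 1, {r^1, r^6} of size 2, {r^2, r^5} of size 2, {r^3, r^4} of size 2, {s, sr, ..., sr^6} of size 7.
Character table:
  irrep \ class              {e} (size 1)  {r^1, r^6} (size 2)  {r^2, r^5} (size 2)  {r^3, r^4} (size 2)  {s, sr, ..., sr^6} (size 7)
  chi_1 (triv)               1             1                    1                    1                    1                          
  chi_2 (sign: r->1, s->-1)  1             1                    1                    1                    -1                         
  chi_3 (2d, j=1)            2             2*cos(2*pi/7)        -2*cos(3*pi/7)       -2*cos(pi/7)         0                          
  chi_4 (2d, j=2)            2             -2*cos(3*pi/7)       -2*cos(pi/7)         2*cos(2*pi/7)        0                          
  chi_5 (2d, j=3)            2             -2*cos(pi/7)         2*cos(2*pi/7)        -2*cos(3*pi/7)       0                          

Spot check: chi_2 (sign: r->1, s->-1) on {s, sr, ..., sr^6} = -1.

Explanation: D_7 has order 2*7 = 14 with 5 conjugacy classes, hence 5 irreducibles. Sum of squared dims 1 + 1 + 4 + 4 + 4 = 14 = |G|. Linear characters come from the abelianisation; the 2-dimensional irreps have character r^k -> 2*cos(2*pi*j*k/7), reflections -> 0.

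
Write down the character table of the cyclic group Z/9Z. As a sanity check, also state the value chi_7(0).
Character table of Z/9Z (irreps indexed chi_0,...,chi_8 with chi_k(m) = zeta_9^(k*m), zeta_9 = exp(2*pi*i/9)):
  irrep \ class  {0} (size 1)  {1} (size 1)    {2} (size 1)    {3} (size 1)    {4} (size 1)    {5} (size 1)    {6} (size 1)    {7} (size 1)    {8} (size 1)  
  chi_0          1             1               1               1               1               1               1               1               1             
  chi_1          1             exp(2*I*pi/9)   exp(4*I*pi/9)   exp(2*I*pi/3)   exp(8*I*pi/9)   exp(-8*I*pi/9)  exp(-2*I*pi/3)  exp(-4*I*pi/9)  exp(-2*I*pi/9)
  chi_2          1             exp(4*I*pi/9)   exp(8*I*pi/9)   exp(-2*I*pi/3)  exp(-2*I*pi/9)  exp(2*I*pi/9)   exp(2*I*pi/3)   exp(-8*I*pi/9)  exp(-4*I*pi/9)
  chi_3          1             exp(2*I*pi/3)   exp(-2*I*pi/3)  1               exp(2*I*pi/3)   exp(-2*I*pi/3)  1               exp(2*I*pi/3)   exp(-2*I*pi/3)
  chi_4          1             exp(8*I*pi/9)   exp(-2*I*pi/9)  exp(2*I*pi/3)   exp(-4*I*pi/9)  exp(4*I*pi/9)   exp(-2*I*pi/3)  exp(2*I*pi/9)   exp(-8*I*pi/9)
  chi_5          1             exp(-8*I*pi/9)  exp(2*I*pi/9)   exp(-2*I*pi/3)  exp(4*I*pi/9)   exp(-4*I*pi/9)  exp(2*I*pi/3)   exp(-2*I*pi/9)  exp(8*I*pi/9) 
  chi_6          1             exp(-2*I*pi/3)  exp(2*I*pi/3)   1               exp(-2*I*pi/3)  exp(2*I*pi/3)   1               exp(-2*I*pi/3)  exp(2*I*pi/3) 
  chi_7          1             exp(-4*I*pi/9)  exp(-8*I*pi/9)  exp(2*I*pi/3)   exp(2*I*pi/9)   exp(-2*I*pi/9)  exp(-2*I*pi/3)  exp(8*I*pi/9)   exp(4*I*pi/9) 
  chi_8          1             exp(-2*I*pi/9)  exp(-4*I*pi/9)  exp(-2*I*pi/3)  exp(-8*I*pi/9)  exp(8*I*pi/9)   exp(2*I*pi/3)   exp(4*I*pi/9)   exp(2*I*pi/9) 

Spot check: chi_7(0) = zeta_9^(7*0) = zeta_9^0 = 1.

Working: Z/9Z is abelian, so all 9 irreducible complex representations are 1-dimensional. They are given by chi_k(m) = zeta_9^(k*m) for k = 0,...,8. Row orthogonality: sum_m chi_k(m) conj(chi_l(m)) = 9 * [k = l].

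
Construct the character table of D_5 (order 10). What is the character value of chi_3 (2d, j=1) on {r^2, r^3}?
Conjugacy classes: {e} of size 1, {r^1, r^4} of size 2, {r^2, r^3} of size 2, {s, sr, ..., sr^4} of size 5.
Character table:
  irrep \ class              {e} (size 1)  {r^1, r^4} (size 2)  {r^2, r^3} (size 2)  {s, sr, ..., sr^4} (size 5)
  chi_1 (triv)               1             1                    1                    1                          
  chi_2 (sign: r->1, s->-1)  1             1                    1                    -1                         
  chi_3 (2d, j=1)            2             -1/2 + sqrt(5)/2     -sqrt(5)/2 - 1/2     0                          
  chi_4 (2d, j=2)            2             -sqrt(5)/2 - 1/2     -1/2 + sqrt(5)/2     0                          

Spot check: chi_3 (2d, j=1) on {r^2, r^3} = -sqrt(5)/2 - 1/2.

Solution. D_5 has order 2*5 = 10 with 4 conjugacy classes, hence 4 irreducibles. Sum of squared dims 1 + 1 + 4 + 4 = 10 = |G|. Linear characters come from the abelianisation; the 2-dimensional irreps have character r^k -> 2*cos(2*pi*j*k/5), reflections -> 0.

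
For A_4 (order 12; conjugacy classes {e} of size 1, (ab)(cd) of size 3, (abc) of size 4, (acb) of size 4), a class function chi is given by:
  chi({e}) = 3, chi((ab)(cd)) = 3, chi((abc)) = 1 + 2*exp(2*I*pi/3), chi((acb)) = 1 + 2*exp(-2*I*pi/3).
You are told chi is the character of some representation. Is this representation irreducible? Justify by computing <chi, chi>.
Not irreducible (reducible): <chi, chi> = 5 > 1.

Proof sketch: <chi, chi> = (1/|G|) sum_C |C| * |chi(C)|^2 = (1/12)[1*|3|^2 + 3*|3|^2 + 4*|1 + 2*exp(2*I*pi/3)|^2 + 4*|1 + 2*exp(-2*I*pi/3)|^2]
  = (1/12)[(9) + (27) + (12) + (12)] = 60/12 = 5.
(Exp terms are combined using exp(i*s)*conj(exp(i*t)) = exp(i*(s-t)), and sums of them are collapsed using the identity that for every m > 1 the m distinct m-th roots of unity sum to 0, e.g. 1 + exp(2*I*pi/3) + exp(-2*I*pi/3) = 0.)
A character is irreducible iff <chi, chi> = 1, so this representation is reducible.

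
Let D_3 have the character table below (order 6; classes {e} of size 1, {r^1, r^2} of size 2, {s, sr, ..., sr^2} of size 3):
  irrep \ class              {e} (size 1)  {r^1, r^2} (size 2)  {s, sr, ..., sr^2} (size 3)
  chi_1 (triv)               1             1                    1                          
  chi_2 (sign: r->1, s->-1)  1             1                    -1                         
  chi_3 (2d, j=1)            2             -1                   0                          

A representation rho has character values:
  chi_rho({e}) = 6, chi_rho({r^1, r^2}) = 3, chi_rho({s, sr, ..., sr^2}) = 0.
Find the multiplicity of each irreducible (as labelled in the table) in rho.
Multiplicities: chi_1: 2, chi_2: 2, chi_3: 1.

Details: Use <chi_rho, chi> = (1/|G|) sum_C |C| * chi_rho(C) * conj(chi(C)) with |G| = 6 for each irreducible chi in the table:
  <chi_rho, chi_1> = (1/6)[1*(6)*conj(1) + 2*(3)*conj(1) + 3*(0)*conj(1)]
      = (1/6)[(6) + (6) + (0)] = 12/6 = 2
  <chi_rho, chi_2> = (1/6)[1*(6)*conj(1) + 2*(3)*conj(1) + 3*(0)*conj(-1)]
      = (1/6)[(6) + (6) + (0)] = 12/6 = 2
  <chi_rho, chi_3> = (1/6)[1*(6)*conj(2) + 2*(3)*conj(-1) + 3*(0)*conj(0)]
      = (1/6)[(12) + (-6) + (0)] = 6/6 = 1
Dimension check: dim(rho) = sum (mult * dim) = 2*1 + 2*1 + 1*2 = 6 = chi_rho(e) = 6.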